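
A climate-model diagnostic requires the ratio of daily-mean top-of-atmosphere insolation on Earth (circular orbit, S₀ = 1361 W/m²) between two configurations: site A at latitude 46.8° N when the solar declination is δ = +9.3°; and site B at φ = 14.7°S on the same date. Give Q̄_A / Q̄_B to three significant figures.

Q̄_A / Q̄_B ≈ 0.977

— Configuration A (φ=+46.8°):
cos H₀ = −tan(+46.8°) tan(+9.300°) = -0.1744, H₀ = 1.7461 rad.
Bracket: H₀ sin φ sin δ + cos φ cos δ sin H₀ = 1.7461×0.72897×0.16160 + 0.68455×0.98686×0.98468 = 0.205693 + 0.665206 = 0.870899.
Q̄ = (S₀/π) × [bracket] = (1361/π) × 0.870899 = 377.29 W/m².
— Configuration B (φ=-14.7°):
cos H₀ = −tan(-14.7°) tan(+9.300°) = 0.0430, H₀ = 1.5278 rad.
Bracket: H₀ sin φ sin δ + cos φ cos δ sin H₀ = 1.5278×-0.25376×0.16160 + 0.96727×0.98686×0.99908 = -0.062651 + 0.953682 = 0.891031.
Q̄ = (S₀/π) × [bracket] = (1361/π) × 0.891031 = 386.01 W/m².
Ratio Q̄_A / Q̄_B = 377.29 / 386.01 = 0.9774.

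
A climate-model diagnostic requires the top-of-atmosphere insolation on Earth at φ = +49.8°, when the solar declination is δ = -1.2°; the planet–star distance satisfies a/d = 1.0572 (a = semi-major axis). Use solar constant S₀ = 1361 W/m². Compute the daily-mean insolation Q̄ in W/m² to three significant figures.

cos H₀ = −tan(+49.8°) tan(-1.200°) = 0.0248, H₀ = 1.5460 rad.
Bracket: H₀ sin φ sin δ + cos φ cos δ sin H₀ = 1.5460×0.76380×-0.02094 + 0.64546×0.99978×0.99969 = -0.024727 + 0.645118 = 0.620391.
Inverse-square distance factor (a/d)² = 1.0572² = 1.117672.
Q̄ = (S₀/π) × 1.117672 × [bracket] = (1361/π) × 1.117672 × 0.620391 = 300.4 W/m².

Q̄ ≈ 300 W/m²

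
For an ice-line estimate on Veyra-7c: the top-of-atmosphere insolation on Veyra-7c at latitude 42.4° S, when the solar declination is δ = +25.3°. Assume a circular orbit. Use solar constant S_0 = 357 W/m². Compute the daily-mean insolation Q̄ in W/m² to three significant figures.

cos h₀ = −tan(-42.4°) tan(+25.300°) = 0.4316, h₀ = 1.1245 rad.
Bracket: h₀ sin ϕ sin δ + cos ϕ cos δ sin h₀ = 1.1245×-0.67430×0.42736 + 0.73846×0.90408×0.90205 = -0.324046 + 0.602233 = 0.278187.
Q̄ = (S_0/π) × [bracket] = (357/π) × 0.278187 = 31.61 W/m².

Q̄ ≈ 31.6 W/m²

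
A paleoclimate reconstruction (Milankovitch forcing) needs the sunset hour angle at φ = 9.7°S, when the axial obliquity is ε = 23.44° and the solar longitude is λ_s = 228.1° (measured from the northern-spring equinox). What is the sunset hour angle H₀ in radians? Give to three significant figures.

H₀ = 1.62 rad

Solar declination: sin δ = sin ε · sin λ_s = sin 23.44° × sin 228.1° = -0.29608, so δ = -17.222°.
cos H₀ = −tan φ · tan δ = −tan(-9.7°) × tan(-17.222°) = -0.0530, so H₀ = 1.6238 rad = 93.04°.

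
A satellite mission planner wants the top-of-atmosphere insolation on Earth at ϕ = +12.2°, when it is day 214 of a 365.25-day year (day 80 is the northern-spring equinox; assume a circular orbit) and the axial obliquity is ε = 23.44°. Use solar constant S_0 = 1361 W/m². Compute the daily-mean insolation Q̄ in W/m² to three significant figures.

Solar longitude: L_s = 360° × (214 − 80)/365.25 = 132.074°.
sin δ = sin 23.44° × sin 132.074° = 0.29527, so δ = +17.174°.
cos h₀ = −tan(+12.2°) tan(+17.174°) = -0.0668, h₀ = 1.6377 rad.
Bracket: h₀ sin ϕ sin δ + cos ϕ cos δ sin h₀ = 1.6377×0.21132×0.29527 + 0.97742×0.95541×0.99777 = 0.102187 + 0.931754 = 1.033941.
Q̄ = (S_0/π) × [bracket] = (1361/π) × 1.033941 = 447.9 W/m².

Q̄ ≈ 448 W/m²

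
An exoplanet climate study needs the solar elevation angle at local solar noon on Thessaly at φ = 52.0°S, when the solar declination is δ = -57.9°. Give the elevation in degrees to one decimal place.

84.1°

At local noon the hour angle is zero, so the zenith angle equals |φ − δ| = |-52.0° − (-57.900°)| = 5.900°.
Elevation = 90° − 5.900° = 84.1°.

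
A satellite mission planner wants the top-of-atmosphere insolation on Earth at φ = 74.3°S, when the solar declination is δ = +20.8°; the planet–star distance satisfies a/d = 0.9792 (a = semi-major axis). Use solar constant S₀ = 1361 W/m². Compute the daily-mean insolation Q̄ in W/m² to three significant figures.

cos H₀ = −tan(-74.3°) tan(+20.800°) = 1.3514 ≥ 1 ⇒ polar night, H₀ = 0 and Q̄ = 0.
Inverse-square distance factor (a/d)² = 0.9792² = 0.958833.

Q̄ ≈ 0.00 W/m²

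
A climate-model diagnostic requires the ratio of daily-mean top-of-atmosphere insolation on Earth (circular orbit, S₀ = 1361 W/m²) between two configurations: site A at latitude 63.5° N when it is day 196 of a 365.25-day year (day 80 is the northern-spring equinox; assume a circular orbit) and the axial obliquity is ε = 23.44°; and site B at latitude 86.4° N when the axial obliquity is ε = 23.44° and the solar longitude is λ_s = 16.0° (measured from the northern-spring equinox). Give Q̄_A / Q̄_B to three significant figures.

Q̄_A / Q̄_B ≈ 3.08

— Configuration A (φ=+63.5°):
Solar longitude: λ_s = 360° × (196 − 80)/365.25 = 114.333°.
sin δ = sin 23.44° × sin 114.333° = 0.36245, so δ = +21.251°.
cos H₀ = −tan(+63.5°) tan(+21.251°) = -0.7800, H₀ = 2.4655 rad.
Bracket: H₀ sin φ sin δ + cos φ cos δ sin H₀ = 2.4655×0.89493×0.36245 + 0.44620×0.93200×0.62577 = 0.799728 + 0.260232 = 1.059960.
Q̄ = (S₀/π) × [bracket] = (1361/π) × 1.059960 = 459.20 W/m².
— Configuration B (φ=+86.4°):
Solar declination: sin δ = sin ε · sin λ_s = sin 23.44° × sin 16.0° = 0.10965, so δ = +6.295°.
cos H₀ = −tan(+86.4°) tan(+6.295°) = -1.7533 ≤ −1 ⇒ polar day, H₀ = π.
Bracket: H₀ sin φ sin δ + cos φ cos δ sin H₀ = 3.1416×0.99803×0.10965 + 0.06279×0.99397×0.00000 = 0.343798 + 0.000000 = 0.343798.
Q̄ = (S₀/π) × [bracket] = (1361/π) × 0.343798 = 148.94 W/m².
Ratio Q̄_A / Q̄_B = 459.20 / 148.94 = 3.083.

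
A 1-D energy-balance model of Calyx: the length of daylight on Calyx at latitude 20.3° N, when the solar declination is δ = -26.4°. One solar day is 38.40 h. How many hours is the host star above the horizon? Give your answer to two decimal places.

cos H₀ = −tan φ · tan δ = −tan(+20.3°) × tan(-26.400°) = 0.1836, so H₀ = 1.3861 rad = 79.42°.
Daylight = 2H₀/(2π) × 38.40 h = (1.3861/π) × 38.40 = 16.94 h.

16.94 h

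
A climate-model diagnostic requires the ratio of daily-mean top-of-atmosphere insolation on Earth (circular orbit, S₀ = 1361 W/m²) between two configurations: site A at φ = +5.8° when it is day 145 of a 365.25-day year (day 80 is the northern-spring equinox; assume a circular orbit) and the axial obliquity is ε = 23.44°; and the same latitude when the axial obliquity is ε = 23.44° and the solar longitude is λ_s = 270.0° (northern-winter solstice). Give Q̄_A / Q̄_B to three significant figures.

— Configuration A (φ=+5.8°):
Solar longitude: λ_s = 360° × (145 − 80)/365.25 = 64.066°.
sin δ = sin 23.44° × sin 64.066° = 0.35773, so δ = +20.961°.
cos H₀ = −tan(+5.8°) tan(+20.961°) = -0.0389, H₀ = 1.6097 rad.
Bracket: H₀ sin φ sin δ + cos φ cos δ sin H₀ = 1.6097×0.10106×0.35773 + 0.99488×0.93383×0.99924 = 0.058194 + 0.928343 = 0.986537.
Q̄ = (S₀/π) × [bracket] = (1361/π) × 0.986537 = 427.39 W/m².
— Configuration B (φ=+5.8°):
Solar declination: sin δ = sin ε · sin λ_s = sin 23.44° × sin 270.0° = -0.39779, so δ = -23.440°.
cos H₀ = −tan(+5.8°) tan(-23.440°) = 0.0440, H₀ = 1.5267 rad.
Bracket: H₀ sin φ sin δ + cos φ cos δ sin H₀ = 1.5267×0.10106×-0.39779 + 0.99488×0.91748×0.99903 = -0.061374 + 0.911897 = 0.850523.
Q̄ = (S₀/π) × [bracket] = (1361/π) × 0.850523 = 368.46 W/m².
Ratio Q̄_A / Q̄_B = 427.39 / 368.46 = 1.160.

Q̄_A / Q̄_B ≈ 1.16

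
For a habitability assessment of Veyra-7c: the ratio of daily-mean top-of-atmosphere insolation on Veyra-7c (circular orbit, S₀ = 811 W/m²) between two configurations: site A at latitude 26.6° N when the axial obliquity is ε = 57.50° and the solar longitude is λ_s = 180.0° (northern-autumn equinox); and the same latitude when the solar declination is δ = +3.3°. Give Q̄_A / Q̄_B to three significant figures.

Q̄_A / Q̄_B ≈ 0.958

— Configuration A (φ=+26.6°):
Solar declination: sin δ = sin ε · sin λ_s = sin 57.50° × sin 180.0° = 0.00000, so δ = +0.000°.
cos H₀ = −tan(+26.6°) tan(+0.000°) = -0.0000, H₀ = 1.5708 rad.
Bracket: H₀ sin φ sin δ + cos φ cos δ sin H₀ = 1.5708×0.44776×0.00000 + 0.89415×1.00000×1.00000 = 0.000000 + 0.894150 = 0.894150.
Q̄ = (S₀/π) × [bracket] = (811/π) × 0.894150 = 230.82 W/m².
— Configuration B (φ=+26.6°):
cos H₀ = −tan(+26.6°) tan(+3.300°) = -0.0289, H₀ = 1.5997 rad.
Bracket: H₀ sin φ sin δ + cos φ cos δ sin H₀ = 1.5997×0.44776×0.05756 + 0.89415×0.99834×0.99958 = 0.041229 + 0.892291 = 0.933520.
Q̄ = (S₀/π) × [bracket] = (811/π) × 0.933520 = 240.99 W/m².
Ratio Q̄_A / Q̄_B = 230.82 / 240.99 = 0.9578.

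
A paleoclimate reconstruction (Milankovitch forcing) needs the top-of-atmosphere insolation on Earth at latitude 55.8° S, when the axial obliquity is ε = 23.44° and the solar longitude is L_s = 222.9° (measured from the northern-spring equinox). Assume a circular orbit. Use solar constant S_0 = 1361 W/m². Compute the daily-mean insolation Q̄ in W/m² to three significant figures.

Q̄ ≈ 407 W/m²

Solar declination: sin δ = sin ε · sin L_s = sin 23.44° × sin 222.9° = -0.27078, so δ = -15.711°.
cos h₀ = −tan(-55.8°) tan(-15.711°) = -0.4139, h₀ = 1.9975 rad.
Bracket: h₀ sin ϕ sin δ + cos ϕ cos δ sin h₀ = 1.9975×-0.82708×-0.27078 + 0.56208×0.96264×0.91032 = 0.447354 + 0.492557 = 0.939911.
Q̄ = (S_0/π) × [bracket] = (1361/π) × 0.939911 = 407.2 W/m².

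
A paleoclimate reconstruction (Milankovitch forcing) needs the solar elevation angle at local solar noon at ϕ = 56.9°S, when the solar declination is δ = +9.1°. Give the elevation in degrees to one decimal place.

At local noon the hour angle is zero, so the zenith angle equals |ϕ − δ| = |-56.9° − (+9.100°)| = 66.000°.
Elevation = 90° − 66.000° = 24.0°.

24.0°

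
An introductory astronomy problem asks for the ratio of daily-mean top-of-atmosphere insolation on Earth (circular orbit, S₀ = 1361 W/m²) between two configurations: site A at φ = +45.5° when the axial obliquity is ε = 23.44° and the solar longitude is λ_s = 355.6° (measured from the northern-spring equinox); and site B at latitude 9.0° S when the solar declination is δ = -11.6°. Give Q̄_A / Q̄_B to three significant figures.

Q̄_A / Q̄_B ≈ 0.655

— Configuration A (φ=+45.5°):
Solar declination: sin δ = sin ε · sin λ_s = sin 23.44° × sin 355.6° = -0.03052, so δ = -1.749°.
cos H₀ = −tan(+45.5°) tan(-1.749°) = 0.0311, H₀ = 1.5397 rad.
Bracket: H₀ sin φ sin δ + cos φ cos δ sin H₀ = 1.5397×0.71325×-0.03052 + 0.70091×0.99953×0.99952 = -0.033517 + 0.700244 = 0.666727.
Q̄ = (S₀/π) × [bracket] = (1361/π) × 0.666727 = 288.84 W/m².
— Configuration B (φ=-9.0°):
cos H₀ = −tan(-9.0°) tan(-11.600°) = -0.0325, H₀ = 1.6033 rad.
Bracket: H₀ sin φ sin δ + cos φ cos δ sin H₀ = 1.6033×-0.15643×-0.20108 + 0.98769×0.97958×0.99947 = 0.050432 + 0.967009 = 1.017441.
Q̄ = (S₀/π) × [bracket] = (1361/π) × 1.017441 = 440.78 W/m².
Ratio Q̄_A / Q̄_B = 288.84 / 440.78 = 0.6553.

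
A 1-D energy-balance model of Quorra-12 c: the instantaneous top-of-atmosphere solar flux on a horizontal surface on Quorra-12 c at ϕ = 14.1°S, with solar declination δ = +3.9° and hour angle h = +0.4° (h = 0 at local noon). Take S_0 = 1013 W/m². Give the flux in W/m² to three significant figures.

cos θ_z = sin ϕ sin δ + cos ϕ cos δ cos h = -0.016570 + 0.967602 = 0.951032.
Flux = S_0 · cos θ_z = 1013 × 0.951032 = 963.4 W/m².

963 W/m²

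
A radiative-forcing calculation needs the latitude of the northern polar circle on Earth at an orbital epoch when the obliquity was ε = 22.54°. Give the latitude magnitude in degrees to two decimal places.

The polar circle is the lowest latitude that experiences at least one full rotation of continuous daylight at the northern-summer solstice; it lies at |φ| = 90° − ε = 90° − 22.54° = 67.46°.

67.46°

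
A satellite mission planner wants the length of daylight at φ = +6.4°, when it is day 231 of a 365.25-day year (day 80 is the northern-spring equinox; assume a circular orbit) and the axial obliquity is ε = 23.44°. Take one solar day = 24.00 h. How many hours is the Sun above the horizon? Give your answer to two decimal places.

Solar longitude: λ_s = 360° × (231 − 80)/365.25 = 148.830°.
sin δ = sin 23.44° × sin 148.830° = 0.20589, so δ = +11.882°.
cos H₀ = −tan φ · tan δ = −tan(+6.4°) × tan(+11.882°) = -0.0236, so H₀ = 1.5944 rad = 91.35°.
Daylight = 2H₀/(2π) × 24.00 h = (1.5944/π) × 24.00 = 12.18 h.

12.18 h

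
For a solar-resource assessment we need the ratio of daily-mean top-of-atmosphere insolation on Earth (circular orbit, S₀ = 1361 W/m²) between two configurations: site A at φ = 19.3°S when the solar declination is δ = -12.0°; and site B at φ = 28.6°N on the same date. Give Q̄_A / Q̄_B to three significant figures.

— Configuration A (φ=-19.3°):
cos H₀ = −tan(-19.3°) tan(-12.000°) = -0.0744, H₀ = 1.6453 rad.
Bracket: H₀ sin φ sin δ + cos φ cos δ sin H₀ = 1.6453×-0.33051×-0.20791 + 0.94380×0.97815×0.99723 = 0.113059 + 0.920621 = 1.033680.
Q̄ = (S₀/π) × [bracket] = (1361/π) × 1.033680 = 447.81 W/m².
— Configuration B (φ=+28.6°):
cos H₀ = −tan(+28.6°) tan(-12.000°) = 0.1159, H₀ = 1.4546 rad.
Bracket: H₀ sin φ sin δ + cos φ cos δ sin H₀ = 1.4546×0.47869×-0.20791 + 0.87798×0.97815×0.99326 = -0.144768 + 0.853008 = 0.708240.
Q̄ = (S₀/π) × [bracket] = (1361/π) × 0.708240 = 306.82 W/m².
Ratio Q̄_A / Q̄_B = 447.81 / 306.82 = 1.460.

Q̄_A / Q̄_B ≈ 1.46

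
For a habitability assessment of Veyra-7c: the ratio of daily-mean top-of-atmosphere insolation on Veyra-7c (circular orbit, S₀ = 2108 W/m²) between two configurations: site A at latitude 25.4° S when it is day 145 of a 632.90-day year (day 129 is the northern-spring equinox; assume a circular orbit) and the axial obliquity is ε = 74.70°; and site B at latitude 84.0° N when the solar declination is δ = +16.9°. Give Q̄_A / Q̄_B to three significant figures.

— Configuration A (φ=-25.4°):
Solar longitude: λ_s = 360° × (145 − 129)/632.90 = 9.101°.
sin δ = sin 74.70° × sin 9.101° = 0.15257, so δ = +8.776°.
cos H₀ = −tan(-25.4°) tan(+8.776°) = 0.0733, H₀ = 1.4974 rad.
Bracket: H₀ sin φ sin δ + cos φ cos δ sin H₀ = 1.4974×-0.42894×0.15257 + 0.90334×0.98829×0.99731 = -0.097995 + 0.890360 = 0.792365.
Q̄ = (S₀/π) × [bracket] = (2108/π) × 0.792365 = 531.67 W/m².
— Configuration B (φ=+84.0°):
cos H₀ = −tan(+84.0°) tan(+16.900°) = -2.8907 ≤ −1 ⇒ polar day, H₀ = π.
Bracket: H₀ sin φ sin δ + cos φ cos δ sin H₀ = 3.1416×0.99452×0.29070 + 0.10453×0.95681×0.00000 = 0.908258 + 0.000000 = 0.908258.
Q̄ = (S₀/π) × [bracket] = (2108/π) × 0.908258 = 609.44 W/m².
Ratio Q̄_A / Q̄_B = 531.67 / 609.44 = 0.8724.

Q̄_A / Q̄_B ≈ 0.872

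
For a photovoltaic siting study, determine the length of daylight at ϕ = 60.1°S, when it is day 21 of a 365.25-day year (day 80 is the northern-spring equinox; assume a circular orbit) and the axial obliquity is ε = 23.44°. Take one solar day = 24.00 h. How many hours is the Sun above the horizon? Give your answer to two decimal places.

Solar longitude: L_s = 360° × (21 − 80)/365.25 = -58.152°, i.e. -58.152° + 360° = 301.848°.
sin δ = sin 23.44° × sin 301.848° = -0.33790, so δ = -19.749°.
cos h₀ = −tan ϕ · tan δ = −tan(-60.1°) × tan(-19.749°) = -0.6244, so h₀ = 2.2451 rad = 128.63°.
Daylight = 2h₀/(2π) × 24.00 h = (2.2451/π) × 24.00 = 17.15 h.

17.15 h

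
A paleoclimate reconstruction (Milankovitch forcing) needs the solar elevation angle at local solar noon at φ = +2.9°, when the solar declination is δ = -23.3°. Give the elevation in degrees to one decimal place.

63.8°

At local noon the hour angle is zero, so the zenith angle equals |φ − δ| = |+2.9° − (-23.300°)| = 26.200°.
Elevation = 90° − 26.200° = 63.8°.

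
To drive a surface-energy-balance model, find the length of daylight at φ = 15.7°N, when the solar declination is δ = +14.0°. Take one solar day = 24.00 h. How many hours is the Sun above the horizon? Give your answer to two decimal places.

12.54 h

cos H₀ = −tan φ · tan δ = −tan(+15.7°) × tan(+14.000°) = -0.0701, so H₀ = 1.6409 rad = 94.02°.
Daylight = 2H₀/(2π) × 24.00 h = (1.6409/π) × 24.00 = 12.54 h.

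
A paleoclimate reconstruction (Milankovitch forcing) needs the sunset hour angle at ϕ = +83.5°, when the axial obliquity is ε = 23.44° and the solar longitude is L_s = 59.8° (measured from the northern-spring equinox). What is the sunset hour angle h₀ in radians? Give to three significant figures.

Solar declination: sin δ = sin ε · sin L_s = sin 23.44° × sin 59.8° = 0.34380, so δ = +20.108°.
Sunrise equation: cos h₀ = −tan ϕ · tan δ = -3.2134 ≤ −1, so the Sun never sets (polar day) and h₀ = π.

h₀ = 3.14 rad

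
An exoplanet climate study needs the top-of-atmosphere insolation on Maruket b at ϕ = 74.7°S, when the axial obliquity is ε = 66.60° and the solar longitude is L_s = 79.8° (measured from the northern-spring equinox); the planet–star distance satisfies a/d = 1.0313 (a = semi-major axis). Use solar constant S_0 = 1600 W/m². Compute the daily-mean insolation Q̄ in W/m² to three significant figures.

Q̄ ≈ 0.00 W/m²

Solar declination: sin δ = sin ε · sin L_s = sin 66.60° × sin 79.8° = 0.90325, so δ = +64.589°.
cos h₀ = −tan(-74.7°) tan(+64.589°) = 7.6943 ≥ 1 ⇒ polar night, h₀ = 0 and Q̄ = 0.
Inverse-square distance factor (a/d)² = 1.0313² = 1.063580.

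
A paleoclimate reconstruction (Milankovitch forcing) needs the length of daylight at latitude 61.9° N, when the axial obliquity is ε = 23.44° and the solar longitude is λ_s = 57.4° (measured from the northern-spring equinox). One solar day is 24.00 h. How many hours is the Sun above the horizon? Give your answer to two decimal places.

Solar declination: sin δ = sin ε · sin λ_s = sin 23.44° × sin 57.4° = 0.33512, so δ = +19.580°.
cos H₀ = −tan φ · tan δ = −tan(+61.9°) × tan(+19.580°) = -0.6661, so H₀ = 2.2998 rad = 131.77°.
Daylight = 2H₀/(2π) × 24.00 h = (2.2998/π) × 24.00 = 17.57 h.

17.57 h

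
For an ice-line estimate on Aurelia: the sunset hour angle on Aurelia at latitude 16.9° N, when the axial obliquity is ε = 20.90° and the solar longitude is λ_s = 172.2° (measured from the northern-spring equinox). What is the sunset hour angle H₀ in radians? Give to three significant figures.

H₀ = 1.59 rad

Solar declination: sin δ = sin ε · sin λ_s = sin 20.90° × sin 172.2° = 0.04841, so δ = +2.775°.
cos H₀ = −tan φ · tan δ = −tan(+16.9°) × tan(+2.775°) = -0.0147, so H₀ = 1.5855 rad = 90.84°.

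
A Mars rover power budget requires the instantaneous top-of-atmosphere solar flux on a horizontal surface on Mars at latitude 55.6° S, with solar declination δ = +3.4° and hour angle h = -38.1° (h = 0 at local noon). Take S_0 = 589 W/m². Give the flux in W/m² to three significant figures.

233 W/m²

cos θ_z = sin ϕ sin δ + cos ϕ cos δ cos h = -0.048934 + 0.443810 = 0.394876.
Flux = S_0 · cos θ_z = 589 × 0.394876 = 232.6 W/m².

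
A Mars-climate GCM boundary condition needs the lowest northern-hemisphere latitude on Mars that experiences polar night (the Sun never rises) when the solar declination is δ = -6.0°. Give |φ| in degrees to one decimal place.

|φ| = 84.0°

Polar night requires cos H₀ = −tan φ tan δ ≥ 1, i.e. tan φ tan δ ≤ −1.
The boundary is |tan φ| · |tan δ| = 1, so |φ| = 90° − |δ| = 90° − 6.0° = 84.0° in the northern hemisphere.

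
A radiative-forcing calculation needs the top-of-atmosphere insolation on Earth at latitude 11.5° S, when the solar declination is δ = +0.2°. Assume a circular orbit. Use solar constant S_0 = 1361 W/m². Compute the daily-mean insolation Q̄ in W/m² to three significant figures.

cos h₀ = −tan(-11.5°) tan(+0.200°) = 0.0007, h₀ = 1.5701 rad.
Bracket: h₀ sin ϕ sin δ + cos ϕ cos δ sin h₀ = 1.5701×-0.19937×0.00349 + 0.97992×0.99999×1.00000 = -0.001092 + 0.979910 = 0.978818.
Q̄ = (S_0/π) × [bracket] = (1361/π) × 0.978818 = 424.0 W/m².

Q̄ ≈ 424 W/m²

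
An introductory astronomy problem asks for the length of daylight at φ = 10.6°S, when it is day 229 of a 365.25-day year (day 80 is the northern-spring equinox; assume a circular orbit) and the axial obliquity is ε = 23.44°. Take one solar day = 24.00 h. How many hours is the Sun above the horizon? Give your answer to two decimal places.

11.68 h

Solar longitude: λ_s = 360° × (229 − 80)/365.25 = 146.858°.
sin δ = sin 23.44° × sin 146.858° = 0.21748, so δ = +12.561°.
cos H₀ = −tan φ · tan δ = −tan(-10.6°) × tan(+12.561°) = 0.0417, so H₀ = 1.5291 rad = 87.61°.
Daylight = 2H₀/(2π) × 24.00 h = (1.5291/π) × 24.00 = 11.68 h.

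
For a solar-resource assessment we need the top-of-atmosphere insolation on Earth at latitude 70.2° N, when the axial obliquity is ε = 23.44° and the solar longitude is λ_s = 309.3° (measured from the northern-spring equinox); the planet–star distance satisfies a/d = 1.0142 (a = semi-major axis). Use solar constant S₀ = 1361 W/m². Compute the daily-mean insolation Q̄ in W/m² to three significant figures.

Solar declination: sin δ = sin ε · sin λ_s = sin 23.44° × sin 309.3° = -0.30782, so δ = -17.928°.
cos H₀ = −tan(+70.2°) tan(-17.928°) = 0.8987, H₀ = 0.4541 rad.
Bracket: H₀ sin φ sin δ + cos φ cos δ sin H₀ = 0.4541×0.94088×-0.30782 + 0.33874×0.95144×0.43866 = -0.131517 + 0.141376 = 0.009859.
Inverse-square distance factor (a/d)² = 1.0142² = 1.028602.
Q̄ = (S₀/π) × 1.028602 × [bracket] = (1361/π) × 1.028602 × 0.009859 = 4.393 W/m².

Q̄ ≈ 4.39 W/m²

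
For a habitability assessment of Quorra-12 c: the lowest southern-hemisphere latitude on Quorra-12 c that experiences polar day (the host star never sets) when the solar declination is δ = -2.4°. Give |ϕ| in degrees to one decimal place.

Polar day requires cos h₀ = −tan ϕ tan δ ≤ −1, i.e. tan ϕ tan δ ≥ 1.
The boundary is |tan ϕ| · |tan δ| = 1, so |ϕ| = 90° − |δ| = 90° − 2.4° = 87.6° in the southern hemisphere.

|ϕ| = 87.6°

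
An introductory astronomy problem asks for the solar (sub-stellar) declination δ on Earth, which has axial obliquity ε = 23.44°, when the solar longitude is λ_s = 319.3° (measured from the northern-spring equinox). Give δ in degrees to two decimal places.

sin δ = sin ε · sin λ_s = sin 23.44° × sin 319.3° = -0.259397.
δ = arcsin(-0.259397) = -15.03°.

δ = -15.03°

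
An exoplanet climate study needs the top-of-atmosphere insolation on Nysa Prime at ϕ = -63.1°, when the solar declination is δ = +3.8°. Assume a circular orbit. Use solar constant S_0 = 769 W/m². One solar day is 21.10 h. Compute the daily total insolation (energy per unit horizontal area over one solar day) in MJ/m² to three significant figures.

cos h₀ = −tan(-63.1°) tan(+3.800°) = 0.1309, h₀ = 1.4395 rad.
Bracket: h₀ sin ϕ sin δ + cos ϕ cos δ sin h₀ = 1.4395×-0.89180×0.06627 + 0.45243×0.99780×0.99139 = -0.085074 + 0.447548 = 0.362474.
Q̄ = (S_0/π) × [bracket] = (769/π) × 0.362474 = 88.726 W/m².
Daily total = Q̄ × 21.10 h × 3600 s/h = 88.726 × 21.10 × 3600 / 10⁶ = 6.740 MJ/m².

6.74 MJ/m²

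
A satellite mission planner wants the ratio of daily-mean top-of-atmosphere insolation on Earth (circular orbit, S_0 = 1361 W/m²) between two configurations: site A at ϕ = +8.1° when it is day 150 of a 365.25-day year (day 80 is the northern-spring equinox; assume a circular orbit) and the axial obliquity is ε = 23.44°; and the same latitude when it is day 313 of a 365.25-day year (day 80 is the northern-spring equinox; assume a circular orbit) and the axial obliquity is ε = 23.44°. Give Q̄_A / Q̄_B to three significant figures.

— Configuration A (ϕ=+8.1°):
Solar longitude: L_s = 360° × (150 − 80)/365.25 = 68.994°.
sin δ = sin 23.44° × sin 68.994° = 0.37135, so δ = +21.799°.
cos h₀ = −tan(+8.1°) tan(+21.799°) = -0.0569, h₀ = 1.6277 rad.
Bracket: h₀ sin ϕ sin δ + cos ϕ cos δ sin h₀ = 1.6277×0.14090×0.37135 + 0.99002×0.92849×0.99838 = 0.085166 + 0.917735 = 1.002901.
Q̄ = (S_0/π) × [bracket] = (1361/π) × 1.002901 = 434.48 W/m².
— Configuration B (ϕ=+8.1°):
Solar longitude: L_s = 360° × (313 − 80)/365.25 = 229.651°.
sin δ = sin 23.44° × sin 229.651° = -0.30316, so δ = -17.648°.
cos h₀ = −tan(+8.1°) tan(-17.648°) = 0.0453, h₀ = 1.5255 rad.
Bracket: h₀ sin ϕ sin δ + cos ϕ cos δ sin h₀ = 1.5255×0.14090×-0.30316 + 0.99002×0.95294×0.99897 = -0.065162 + 0.942458 = 0.877296.
Q̄ = (S_0/π) × [bracket] = (1361/π) × 0.877296 = 380.06 W/m².
Ratio Q̄_A / Q̄_B = 434.48 / 380.06 = 1.143.

Q̄_A / Q̄_B ≈ 1.14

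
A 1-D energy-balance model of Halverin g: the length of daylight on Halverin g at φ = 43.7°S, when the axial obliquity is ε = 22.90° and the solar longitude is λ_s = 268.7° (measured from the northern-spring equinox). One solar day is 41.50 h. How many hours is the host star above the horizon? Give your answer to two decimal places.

26.24 h

Solar declination: sin δ = sin ε · sin λ_s = sin 22.90° × sin 268.7° = -0.38902, so δ = -22.894°.
cos H₀ = −tan φ · tan δ = −tan(-43.7°) × tan(-22.894°) = -0.4035, so H₀ = 1.9862 rad = 113.80°.
Daylight = 2H₀/(2π) × 41.50 h = (1.9862/π) × 41.50 = 26.24 h.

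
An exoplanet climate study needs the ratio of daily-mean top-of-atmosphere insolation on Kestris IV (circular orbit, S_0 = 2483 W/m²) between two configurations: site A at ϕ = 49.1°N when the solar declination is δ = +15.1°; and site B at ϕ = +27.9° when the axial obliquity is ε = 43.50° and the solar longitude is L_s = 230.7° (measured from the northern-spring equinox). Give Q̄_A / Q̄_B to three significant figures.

— Configuration A (ϕ=+49.1°):
cos h₀ = −tan(+49.1°) tan(+15.100°) = -0.3115, h₀ = 1.8876 rad.
Bracket: h₀ sin ϕ sin δ + cos ϕ cos δ sin h₀ = 1.8876×0.75585×0.26050 + 0.65474×0.96547×0.95025 = 0.371666 + 0.600683 = 0.972349.
Q̄ = (S_0/π) × [bracket] = (2483/π) × 0.972349 = 768.51 W/m².
— Configuration B (ϕ=+27.9°):
Solar declination: sin δ = sin ε · sin L_s = sin 43.50° × sin 230.7° = -0.53268, so δ = -32.186°.
cos h₀ = −tan(+27.9°) tan(-32.186°) = 0.3333, h₀ = 1.2310 rad.
Bracket: h₀ sin ϕ sin δ + cos ϕ cos δ sin h₀ = 1.2310×0.46793×-0.53268 + 0.88377×0.84632×0.94284 = -0.306835 + 0.705199 = 0.398364.
Q̄ = (S_0/π) × [bracket] = (2483/π) × 0.398364 = 314.85 W/m².
Ratio Q̄_A / Q̄_B = 768.51 / 314.85 = 2.441.

Q̄_A / Q̄_B ≈ 2.44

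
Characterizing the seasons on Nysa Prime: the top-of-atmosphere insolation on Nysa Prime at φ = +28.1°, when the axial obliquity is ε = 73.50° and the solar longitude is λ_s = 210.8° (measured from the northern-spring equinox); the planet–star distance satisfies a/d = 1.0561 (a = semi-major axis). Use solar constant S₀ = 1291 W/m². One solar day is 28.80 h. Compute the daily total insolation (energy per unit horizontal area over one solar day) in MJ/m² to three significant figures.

20.9 MJ/m²

Solar declination: sin δ = sin ε · sin λ_s = sin 73.50° × sin 210.8° = -0.49096, so δ = -29.403°.
cos H₀ = −tan(+28.1°) tan(-29.403°) = 0.3009, H₀ = 1.2652 rad.
Bracket: H₀ sin φ sin δ + cos φ cos δ sin H₀ = 1.2652×0.47101×-0.49096 + 0.88213×0.87118×0.95365 = -0.292574 + 0.732874 = 0.440300.
Inverse-square distance factor (a/d)² = 1.0561² = 1.115347.
Q̄ = (S₀/π) × 1.115347 × [bracket] = (1291/π) × 1.115347 × 0.440300 = 201.81 W/m².
Daily total = Q̄ × 28.80 h × 3600 s/h = 201.81 × 28.80 × 3600 / 10⁶ = 20.92 MJ/m².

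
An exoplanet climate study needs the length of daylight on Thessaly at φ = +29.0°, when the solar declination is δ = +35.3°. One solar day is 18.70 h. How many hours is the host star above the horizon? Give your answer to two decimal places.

cos H₀ = −tan φ · tan δ = −tan(+29.0°) × tan(+35.300°) = -0.3925, so H₀ = 1.9741 rad = 113.11°.
Daylight = 2H₀/(2π) × 18.70 h = (1.9741/π) × 18.70 = 11.75 h.

11.75 h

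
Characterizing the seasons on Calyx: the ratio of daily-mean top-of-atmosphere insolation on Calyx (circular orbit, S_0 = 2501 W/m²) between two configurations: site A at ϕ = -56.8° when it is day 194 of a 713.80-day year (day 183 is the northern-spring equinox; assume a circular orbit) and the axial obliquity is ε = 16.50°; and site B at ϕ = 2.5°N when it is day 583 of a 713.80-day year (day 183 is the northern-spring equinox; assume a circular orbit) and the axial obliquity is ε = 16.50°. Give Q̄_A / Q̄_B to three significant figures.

Q̄_A / Q̄_B ≈ 0.519

— Configuration A (ϕ=-56.8°):
Solar longitude: L_s = 360° × (194 − 183)/713.80 = 5.548°.
sin δ = sin 16.50° × sin 5.548° = 0.02746, so δ = +1.573°.
cos h₀ = −tan(-56.8°) tan(+1.573°) = 0.0420, h₀ = 1.5288 rad.
Bracket: h₀ sin ϕ sin δ + cos ϕ cos δ sin h₀ = 1.5288×-0.83676×0.02746 + 0.54756×0.99962×0.99912 = -0.035128 + 0.546870 = 0.511742.
Q̄ = (S_0/π) × [bracket] = (2501/π) × 0.511742 = 407.39 W/m².
— Configuration B (ϕ=+2.5°):
Solar longitude: L_s = 360° × (583 − 183)/713.80 = 201.737°.
sin δ = sin 16.50° × sin 201.737° = -0.10518, so δ = -6.038°.
cos h₀ = −tan(+2.5°) tan(-6.038°) = 0.0046, h₀ = 1.5662 rad.
Bracket: h₀ sin ϕ sin δ + cos ϕ cos δ sin h₀ = 1.5662×0.04362×-0.10518 + 0.99905×0.99445×0.99999 = -0.007186 + 0.993495 = 0.986309.
Q̄ = (S_0/π) × [bracket] = (2501/π) × 0.986309 = 785.19 W/m².
Ratio Q̄_A / Q̄_B = 407.39 / 785.19 = 0.5188.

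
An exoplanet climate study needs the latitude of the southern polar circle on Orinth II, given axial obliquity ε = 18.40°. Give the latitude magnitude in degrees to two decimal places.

71.60°

The polar circle is the lowest latitude that experiences at least one full rotation of continuous darkness at the northern-summer solstice; it lies at |ϕ| = 90° − ε = 90° − 18.40° = 71.60°.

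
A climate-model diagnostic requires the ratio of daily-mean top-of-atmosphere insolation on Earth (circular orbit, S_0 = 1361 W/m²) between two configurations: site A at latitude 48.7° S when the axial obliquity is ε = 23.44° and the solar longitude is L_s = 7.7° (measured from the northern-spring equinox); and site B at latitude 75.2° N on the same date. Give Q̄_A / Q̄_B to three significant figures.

— Configuration A (ϕ=-48.7°):
Solar declination: sin δ = sin ε · sin L_s = sin 23.44° × sin 7.7° = 0.05330, so δ = +3.055°.
cos h₀ = −tan(-48.7°) tan(+3.055°) = 0.0608, h₀ = 1.5100 rad.
Bracket: h₀ sin ϕ sin δ + cos ϕ cos δ sin h₀ = 1.5100×-0.75126×0.05330 + 0.66000×0.99858×0.99815 = -0.060464 + 0.657844 = 0.597380.
Q̄ = (S_0/π) × [bracket] = (1361/π) × 0.597380 = 258.80 W/m².
— Configuration B (ϕ=+75.2°):
cos h₀ = −tan(+75.2°) tan(+3.055°) = -0.2020, h₀ = 1.7742 rad.
Bracket: h₀ sin ϕ sin δ + cos ϕ cos δ sin h₀ = 1.7742×0.96682×0.05330 + 0.25545×0.99858×0.97938 = 0.091427 + 0.249827 = 0.341254.
Q̄ = (S_0/π) × [bracket] = (1361/π) × 0.341254 = 147.84 W/m².
Ratio Q̄_A / Q̄_B = 258.80 / 147.84 = 1.751.

Q̄_A / Q̄_B ≈ 1.75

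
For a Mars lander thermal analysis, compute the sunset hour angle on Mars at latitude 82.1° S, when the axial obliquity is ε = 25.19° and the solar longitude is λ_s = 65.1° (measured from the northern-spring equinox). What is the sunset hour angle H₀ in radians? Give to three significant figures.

H₀ = 0.00 rad

Solar declination: sin δ = sin ε · sin λ_s = sin 25.19° × sin 65.1° = 0.38606, so δ = +22.709°.
cos H₀ = −tan φ · tan δ = 3.0160 ≥ 1, so the Sun never rises (polar night) and H₀ = 0.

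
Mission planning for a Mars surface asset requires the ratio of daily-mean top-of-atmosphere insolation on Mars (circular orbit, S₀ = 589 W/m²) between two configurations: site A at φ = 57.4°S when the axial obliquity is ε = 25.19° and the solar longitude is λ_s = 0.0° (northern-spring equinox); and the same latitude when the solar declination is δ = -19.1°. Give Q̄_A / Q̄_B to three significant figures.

Q̄_A / Q̄_B ≈ 0.529

— Configuration A (φ=-57.4°):
Solar declination: sin δ = sin ε · sin λ_s = sin 25.19° × sin 0.0° = 0.00000, so δ = +0.000°.
cos H₀ = −tan(-57.4°) tan(+0.000°) = 0.0000, H₀ = 1.5708 rad.
Bracket: H₀ sin φ sin δ + cos φ cos δ sin H₀ = 1.5708×-0.84245×0.00000 + 0.53877×1.00000×1.00000 = -0.000000 + 0.538770 = 0.538770.
Q̄ = (S₀/π) × [bracket] = (589/π) × 0.538770 = 101.01 W/m².
— Configuration B (φ=-57.4°):
cos H₀ = −tan(-57.4°) tan(-19.100°) = -0.5415, H₀ = 2.1430 rad.
Bracket: H₀ sin φ sin δ + cos φ cos δ sin H₀ = 2.1430×-0.84245×-0.32722 + 0.53877×0.94495×0.84072 = 0.590753 + 0.428020 = 1.018773.
Q̄ = (S₀/π) × [bracket] = (589/π) × 1.018773 = 191.00 W/m².
Ratio Q̄_A / Q̄_B = 101.01 / 191.00 = 0.5288.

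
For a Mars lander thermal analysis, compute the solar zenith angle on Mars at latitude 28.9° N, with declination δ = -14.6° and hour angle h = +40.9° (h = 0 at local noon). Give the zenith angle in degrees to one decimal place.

θ_z = 58.8°

cos θ_z = sin φ sin δ + cos φ cos δ cos h = -0.121821 + 0.640355 = 0.518534.
θ_z = arccos(0.518534) = 58.8°.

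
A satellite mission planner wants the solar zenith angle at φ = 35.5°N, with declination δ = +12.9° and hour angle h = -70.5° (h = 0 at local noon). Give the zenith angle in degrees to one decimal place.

θ_z = 66.8°

cos θ_z = sin φ sin δ + cos φ cos δ cos h = 0.129642 + 0.264899 = 0.394541.
θ_z = arccos(0.394541) = 66.8°.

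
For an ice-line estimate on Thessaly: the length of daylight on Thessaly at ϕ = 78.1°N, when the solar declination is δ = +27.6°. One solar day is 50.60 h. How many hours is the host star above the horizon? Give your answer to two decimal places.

50.60 h

Sunrise equation: cos h₀ = −tan ϕ · tan δ = -2.4808 ≤ −1, so the host star never sets (polar day) and h₀ = π.
Daylight = 2h₀/(2π) × 50.60 h = (3.1416/π) × 50.60 = 50.60 h.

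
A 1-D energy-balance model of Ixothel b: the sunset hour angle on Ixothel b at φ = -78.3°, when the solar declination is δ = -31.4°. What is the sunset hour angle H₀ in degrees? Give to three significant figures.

H₀ = 180°

Sunrise equation: cos H₀ = −tan φ · tan δ = -2.9475 ≤ −1, so the host star never sets (polar day) and H₀ = π.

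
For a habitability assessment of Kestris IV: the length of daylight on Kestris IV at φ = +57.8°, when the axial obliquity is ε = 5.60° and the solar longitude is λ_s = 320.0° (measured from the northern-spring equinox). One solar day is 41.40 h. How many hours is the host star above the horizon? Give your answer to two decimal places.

19.38 h

Solar declination: sin δ = sin ε · sin λ_s = sin 5.60° × sin 320.0° = -0.06273, so δ = -3.596°.
cos H₀ = −tan φ · tan δ = −tan(+57.8°) × tan(-3.596°) = 0.0998, so H₀ = 1.4708 rad = 84.27°.
Daylight = 2H₀/(2π) × 41.40 h = (1.4708/π) × 41.40 = 19.38 h.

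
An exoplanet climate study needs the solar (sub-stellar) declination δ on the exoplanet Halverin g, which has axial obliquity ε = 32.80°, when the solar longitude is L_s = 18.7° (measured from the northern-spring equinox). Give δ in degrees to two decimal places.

δ = +10.00°

sin δ = sin ε · sin L_s = sin 32.80° × sin 18.7° = 0.173679.
δ = arcsin(0.173679) = +10.00°.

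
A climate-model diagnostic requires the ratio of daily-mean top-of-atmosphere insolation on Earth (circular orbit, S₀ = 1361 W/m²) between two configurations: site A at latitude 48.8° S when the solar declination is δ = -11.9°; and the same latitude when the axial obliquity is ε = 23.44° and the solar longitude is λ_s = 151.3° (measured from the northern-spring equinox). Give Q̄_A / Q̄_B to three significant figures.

— Configuration A (φ=-48.8°):
cos H₀ = −tan(-48.8°) tan(-11.900°) = -0.2407, H₀ = 1.8139 rad.
Bracket: H₀ sin φ sin δ + cos φ cos δ sin H₀ = 1.8139×-0.75241×-0.20620 + 0.65869×0.97851×0.97059 = 0.281421 + 0.625579 = 0.907000.
Q̄ = (S₀/π) × [bracket] = (1361/π) × 0.907000 = 392.93 W/m².
— Configuration B (φ=-48.8°):
Solar declination: sin δ = sin ε · sin λ_s = sin 23.44° × sin 151.3° = 0.19103, so δ = +11.013°.
cos H₀ = −tan(-48.8°) tan(+11.013°) = 0.2223, H₀ = 1.3466 rad.
Bracket: H₀ sin φ sin δ + cos φ cos δ sin H₀ = 1.3466×-0.75241×0.19103 + 0.65869×0.98158×0.97498 = -0.193551 + 0.630380 = 0.436829.
Q̄ = (S₀/π) × [bracket] = (1361/π) × 0.436829 = 189.24 W/m².
Ratio Q̄_A / Q̄_B = 392.93 / 189.24 = 2.076.

Q̄_A / Q̄_B ≈ 2.08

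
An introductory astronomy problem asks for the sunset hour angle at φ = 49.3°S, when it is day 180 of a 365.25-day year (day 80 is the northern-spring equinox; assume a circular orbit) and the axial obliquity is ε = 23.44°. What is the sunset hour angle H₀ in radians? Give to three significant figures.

H₀ = 1.05 rad

Solar longitude: λ_s = 360° × (180 − 80)/365.25 = 98.563°.
sin δ = sin 23.44° × sin 98.563° = 0.39335, so δ = +23.163°.
cos H₀ = −tan φ · tan δ = −tan(-49.3°) × tan(+23.163°) = 0.4974, so H₀ = 1.0502 rad = 60.17°.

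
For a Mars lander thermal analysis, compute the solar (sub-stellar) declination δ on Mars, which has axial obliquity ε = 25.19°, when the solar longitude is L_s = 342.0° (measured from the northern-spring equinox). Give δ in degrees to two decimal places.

sin δ = sin ε · sin L_s = sin 25.19° × sin 342.0° = -0.131524.
δ = arcsin(-0.131524) = -7.56°.

δ = -7.56°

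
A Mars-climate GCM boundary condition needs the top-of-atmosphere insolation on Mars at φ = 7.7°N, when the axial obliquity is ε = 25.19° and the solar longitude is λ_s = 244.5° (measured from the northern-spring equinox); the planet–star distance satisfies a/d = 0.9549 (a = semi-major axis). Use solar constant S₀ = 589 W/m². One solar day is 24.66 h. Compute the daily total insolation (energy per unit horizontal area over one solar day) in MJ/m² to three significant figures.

Solar declination: sin δ = sin ε · sin λ_s = sin 25.19° × sin 244.5° = -0.38416, so δ = -22.592°.
cos H₀ = −tan(+7.7°) tan(-22.592°) = 0.0563, H₀ = 1.5145 rad.
Bracket: H₀ sin φ sin δ + cos φ cos δ sin H₀ = 1.5145×0.13399×-0.38416 + 0.99098×0.92327×0.99842 = -0.077957 + 0.913496 = 0.835539.
Inverse-square distance factor (a/d)² = 0.9549² = 0.911834.
Q̄ = (S₀/π) × 0.911834 × [bracket] = (589/π) × 0.911834 × 0.835539 = 142.84 W/m².
Daily total = Q̄ × 24.66 h × 3600 s/h = 142.84 × 24.66 × 3600 / 10⁶ = 12.68 MJ/m².

12.7 MJ/m²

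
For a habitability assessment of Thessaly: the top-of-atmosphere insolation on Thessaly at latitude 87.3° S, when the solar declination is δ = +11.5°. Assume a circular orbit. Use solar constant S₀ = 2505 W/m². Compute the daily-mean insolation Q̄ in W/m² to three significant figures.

cos H₀ = −tan(-87.3°) tan(+11.500°) = 4.3142 ≥ 1 ⇒ polar night, H₀ = 0 and Q̄ = 0.

Q̄ ≈ 0.00 W/m²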